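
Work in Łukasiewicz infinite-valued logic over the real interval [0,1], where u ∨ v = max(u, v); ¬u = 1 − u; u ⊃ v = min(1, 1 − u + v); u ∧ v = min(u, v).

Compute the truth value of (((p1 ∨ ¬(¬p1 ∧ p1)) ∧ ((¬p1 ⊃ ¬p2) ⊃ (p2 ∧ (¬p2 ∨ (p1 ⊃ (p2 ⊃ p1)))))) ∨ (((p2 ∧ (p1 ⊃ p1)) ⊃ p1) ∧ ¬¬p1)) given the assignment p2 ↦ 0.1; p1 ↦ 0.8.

¬p1: Łukasiewicz ¬ gives 1 − 0.8 = 0.2
(¬p1 ∧ p1) = min(0.2, 0.8) = 0.2
¬(¬p1 ∧ p1): Łukasiewicz ¬ gives 1 − 0.2 = 0.8
(p1 ∨ ¬(¬p1 ∧ p1)) = max(0.8, 0.8) = 0.8
¬p1: Łukasiewicz ¬ gives 1 − 0.8 = 0.2
¬p2: Łukasiewicz ¬ gives 1 − 0.1 = 0.9
(¬p1 ⊃ ¬p2): min(1, 1 − 0.2 + 0.9) = 1
¬p2: Łukasiewicz ¬ gives 1 − 0.1 = 0.9
(p2 ⊃ p1): min(1, 1 − 0.1 + 0.8) = 1
(p1 ⊃ (p2 ⊃ p1)): min(1, 1 − 0.8 + 1) = 1
(¬p2 ∨ (p1 ⊃ (p2 ⊃ p1))) = max(0.9, 1) = 1
(p2 ∧ (¬p2 ∨ (p1 ⊃ (p2 ⊃ p1)))) = min(0.1, 1) = 0.1
((¬p1 ⊃ ¬p2) ⊃ (p2 ∧ (¬p2 ∨ (p1 ⊃ (p2 ⊃ p1))))): min(1, 1 − 1 + 0.1) = 0.1
((p1 ∨ ¬(¬p1 ∧ p1)) ∧ ((¬p1 ⊃ ¬p2) ⊃ (p2 ∧ (¬p2 ∨ (p1 ⊃ (p2 ⊃ p1)))))) = min(0.8, 0.1) = 0.1
(p1 ⊃ p1): min(1, 1 − 0.8 + 0.8) = 1
(p2 ∧ (p1 ⊃ p1)) = min(0.1, 1) = 0.1
((p2 ∧ (p1 ⊃ p1)) ⊃ p1): min(1, 1 − 0.1 + 0.8) = 1
¬p1: Łukasiewicz ¬ gives 1 − 0.8 = 0.2
¬¬p1: Łukasiewicz ¬ gives 1 − 0.2 = 0.8
(((p2 ∧ (p1 ⊃ p1)) ⊃ p1) ∧ ¬¬p1) = min(1, 0.8) = 0.8
(((p1 ∨ ¬(¬p1 ∧ p1)) ∧ ((¬p1 ⊃ ¬p2) ⊃ (p2 ∧ (¬p2 ∨ (p1 ⊃ (p2 ⊃ p1)))))) ∨ (((p2 ∧ (p1 ⊃ p1)) ⊃ p1) ∧ ¬¬p1)) = max(0.1, 0.8) = 0.8

0.80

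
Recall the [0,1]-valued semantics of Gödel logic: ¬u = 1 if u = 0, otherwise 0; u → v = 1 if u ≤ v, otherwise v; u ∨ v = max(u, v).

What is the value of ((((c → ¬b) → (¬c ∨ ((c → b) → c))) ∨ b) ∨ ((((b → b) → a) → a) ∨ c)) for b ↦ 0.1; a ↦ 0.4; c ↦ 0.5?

1.00

¬b: Gödel ¬ of 0.1 = 0 (operand ≠ 0)
(c → ¬b): 0.5 > 0, so result = 0
¬c: Gödel ¬ of 0.5 = 0 (operand ≠ 0)
(c → b): 0.5 > 0.1, so result = 0.1
((c → b) → c): 0.1 ≤ 0.5, so result = 1
(¬c ∨ ((c → b) → c)) = max(0, 1) = 1
((c → ¬b) → (¬c ∨ ((c → b) → c))): 0 ≤ 1, so result = 1
(((c → ¬b) → (¬c ∨ ((c → b) → c))) ∨ b) = max(1, 0.1) = 1
(b → b): 0.1 ≤ 0.1, so result = 1
((b → b) → a): 1 > 0.4, so result = 0.4
(((b → b) → a) → a): 0.4 ≤ 0.4, so result = 1
((((b → b) → a) → a) ∨ c) = max(1, 0.5) = 1
((((c → ¬b) → (¬c ∨ ((c → b) → c))) ∨ b) ∨ ((((b → b) → a) → a) ∨ c)) = max(1, 1) = 1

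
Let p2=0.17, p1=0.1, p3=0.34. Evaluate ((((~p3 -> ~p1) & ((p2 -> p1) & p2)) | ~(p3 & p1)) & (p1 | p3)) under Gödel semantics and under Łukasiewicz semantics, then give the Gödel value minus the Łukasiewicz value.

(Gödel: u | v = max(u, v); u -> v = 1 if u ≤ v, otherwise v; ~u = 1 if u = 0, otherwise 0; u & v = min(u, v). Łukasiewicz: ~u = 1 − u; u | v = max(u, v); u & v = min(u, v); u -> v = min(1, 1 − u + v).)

-0.24

Gödel evaluation:
  ~p3: Gödel ¬ of 0.34 = 0 (operand ≠ 0)
  ~p1: Gödel ¬ of 0.1 = 0 (operand ≠ 0)
  (~p3 -> ~p1): 0 ≤ 0, so result = 1
  (p2 -> p1): 0.17 > 0.1, so result = 0.1
  ((p2 -> p1) & p2) = min(0.1, 0.17) = 0.1
  ((~p3 -> ~p1) & ((p2 -> p1) & p2)) = min(1, 0.1) = 0.1
  (p3 & p1) = min(0.34, 0.1) = 0.1
  ~(p3 & p1): Gödel ¬ of 0.1 = 0 (operand ≠ 0)
  (((~p3 -> ~p1) & ((p2 -> p1) & p2)) | ~(p3 & p1)) = max(0.1, 0) = 0.1
  (p1 | p3) = max(0.1, 0.34) = 0.34
  ((((~p3 -> ~p1) & ((p2 -> p1) & p2)) | ~(p3 & p1)) & (p1 | p3)) = min(0.1, 0.34) = 0.1
  Gödel value = 0.1
Łukasiewicz evaluation:
  ~p3: Łukasiewicz ¬ gives 1 − 0.34 = 0.66
  ~p1: Łukasiewicz ¬ gives 1 − 0.1 = 0.9
  (~p3 -> ~p1): min(1, 1 − 0.66 + 0.9) = 1
  (p2 -> p1): min(1, 1 − 0.17 + 0.1) = 0.93
  ((p2 -> p1) & p2) = min(0.93, 0.17) = 0.17
  ((~p3 -> ~p1) & ((p2 -> p1) & p2)) = min(1, 0.17) = 0.17
  (p3 & p1) = min(0.34, 0.1) = 0.1
  ~(p3 & p1): Łukasiewicz ¬ gives 1 − 0.1 = 0.9
  (((~p3 -> ~p1) & ((p2 -> p1) & p2)) | ~(p3 & p1)) = max(0.17, 0.9) = 0.9
  (p1 | p3) = max(0.1, 0.34) = 0.34
  ((((~p3 -> ~p1) & ((p2 -> p1) & p2)) | ~(p3 & p1)) & (p1 | p3)) = min(0.9, 0.34) = 0.34
  Łukasiewicz value = 0.34
Difference: 0.1 − 0.34 = -0.24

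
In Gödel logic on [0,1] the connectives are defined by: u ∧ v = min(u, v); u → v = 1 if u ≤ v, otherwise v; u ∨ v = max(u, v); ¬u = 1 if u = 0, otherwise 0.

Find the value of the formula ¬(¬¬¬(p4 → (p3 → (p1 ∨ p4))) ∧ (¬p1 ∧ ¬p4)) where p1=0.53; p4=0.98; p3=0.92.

(p1 ∨ p4) = max(0.53, 0.98) = 0.98
(p3 → (p1 ∨ p4)): 0.92 ≤ 0.98, so result = 1
(p4 → (p3 → (p1 ∨ p4))): 0.98 ≤ 1, so result = 1
¬(p4 → (p3 → (p1 ∨ p4))): Gödel ¬ of 1 = 0 (operand ≠ 0)
¬¬(p4 → (p3 → (p1 ∨ p4))): Gödel ¬ of 0 = 1 (operand is 0)
¬¬¬(p4 → (p3 → (p1 ∨ p4))): Gödel ¬ of 1 = 0 (operand ≠ 0)
¬p1: Gödel ¬ of 0.53 = 0 (operand ≠ 0)
¬p4: Gödel ¬ of 0.98 = 0 (operand ≠ 0)
(¬p1 ∧ ¬p4) = min(0, 0) = 0
(¬¬¬(p4 → (p3 → (p1 ∨ p4))) ∧ (¬p1 ∧ ¬p4)) = min(0, 0) = 0
¬(¬¬¬(p4 → (p3 → (p1 ∨ p4))) ∧ (¬p1 ∧ ¬p4)): Gödel ¬ of 0 = 1 (operand is 0)

1.00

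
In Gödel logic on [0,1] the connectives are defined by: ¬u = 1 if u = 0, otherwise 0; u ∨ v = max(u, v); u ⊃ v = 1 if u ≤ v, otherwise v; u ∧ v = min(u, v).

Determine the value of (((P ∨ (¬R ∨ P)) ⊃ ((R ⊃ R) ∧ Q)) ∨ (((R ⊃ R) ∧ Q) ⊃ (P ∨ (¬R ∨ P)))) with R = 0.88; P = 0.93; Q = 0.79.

1.00

¬R: Gödel ¬ of 0.88 = 0 (operand ≠ 0)
(¬R ∨ P) = max(0, 0.93) = 0.93
(P ∨ (¬R ∨ P)) = max(0.93, 0.93) = 0.93
(R ⊃ R): 0.88 ≤ 0.88, so result = 1
((R ⊃ R) ∧ Q) = min(1, 0.79) = 0.79
((P ∨ (¬R ∨ P)) ⊃ ((R ⊃ R) ∧ Q)): 0.93 > 0.79, so result = 0.79
(R ⊃ R): 0.88 ≤ 0.88, so result = 1
((R ⊃ R) ∧ Q) = min(1, 0.79) = 0.79
¬R: Gödel ¬ of 0.88 = 0 (operand ≠ 0)
(¬R ∨ P) = max(0, 0.93) = 0.93
(P ∨ (¬R ∨ P)) = max(0.93, 0.93) = 0.93
(((R ⊃ R) ∧ Q) ⊃ (P ∨ (¬R ∨ P))): 0.79 ≤ 0.93, so result = 1
(((P ∨ (¬R ∨ P)) ⊃ ((R ⊃ R) ∧ Q)) ∨ (((R ⊃ R) ∧ Q) ⊃ (P ∨ (¬R ∨ P)))) = max(0.79, 1) = 1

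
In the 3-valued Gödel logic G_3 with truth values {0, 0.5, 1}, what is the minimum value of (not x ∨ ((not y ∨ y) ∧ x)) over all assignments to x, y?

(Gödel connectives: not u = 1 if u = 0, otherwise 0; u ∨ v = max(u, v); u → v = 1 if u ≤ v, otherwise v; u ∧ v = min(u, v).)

The minimum is attained at x = 0.5, y = 0:
  not x: Gödel ¬ of 0.5 = 0 (operand ≠ 0)
  not y: Gödel ¬ of 0 = 1 (operand is 0)
  (not y ∨ y) = max(1, 0) = 1
  ((not y ∨ y) ∧ x) = min(1, 0.5) = 0.5
  (not x ∨ ((not y ∨ y) ∧ x)) = max(0, 0.5) = 0.5
Checking all 9 assignments confirms none give a value below 0.50.

0.50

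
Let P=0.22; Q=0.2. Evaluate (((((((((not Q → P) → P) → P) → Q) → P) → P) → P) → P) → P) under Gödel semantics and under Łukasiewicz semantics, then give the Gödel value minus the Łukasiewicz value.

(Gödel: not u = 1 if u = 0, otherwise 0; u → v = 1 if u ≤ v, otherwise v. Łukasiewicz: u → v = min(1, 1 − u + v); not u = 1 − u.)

0.56

Gödel evaluation:
  not Q: Gödel ¬ of 0.2 = 0 (operand ≠ 0)
  (not Q → P): 0 ≤ 0.22, so result = 1
  ((not Q → P) → P): 1 > 0.22, so result = 0.22
  (((not Q → P) → P) → P): 0.22 ≤ 0.22, so result = 1
  ((((not Q → P) → P) → P) → Q): 1 > 0.2, so result = 0.2
  (((((not Q → P) → P) → P) → Q) → P): 0.2 ≤ 0.22, so result = 1
  ((((((not Q → P) → P) → P) → Q) → P) → P): 1 > 0.22, so result = 0.22
  (((((((not Q → P) → P) → P) → Q) → P) → P) → P): 0.22 ≤ 0.22, so result = 1
  ((((((((not Q → P) → P) → P) → Q) → P) → P) → P) → P): 1 > 0.22, so result = 0.22
  (((((((((not Q → P) → P) → P) → Q) → P) → P) → P) → P) → P): 0.22 ≤ 0.22, so result = 1
  Gödel value = 1
Łukasiewicz evaluation:
  not Q: Łukasiewicz ¬ gives 1 − 0.2 = 0.8
  (not Q → P): min(1, 1 − 0.8 + 0.22) = 0.42
  ((not Q → P) → P): min(1, 1 − 0.42 + 0.22) = 0.8
  (((not Q → P) → P) → P): min(1, 1 − 0.8 + 0.22) = 0.42
  ((((not Q → P) → P) → P) → Q): min(1, 1 − 0.42 + 0.2) = 0.78
  (((((not Q → P) → P) → P) → Q) → P): min(1, 1 − 0.78 + 0.22) = 0.44
  ((((((not Q → P) → P) → P) → Q) → P) → P): min(1, 1 − 0.44 + 0.22) = 0.78
  (((((((not Q → P) → P) → P) → Q) → P) → P) → P): min(1, 1 − 0.78 + 0.22) = 0.44
  ((((((((not Q → P) → P) → P) → Q) → P) → P) → P) → P): min(1, 1 − 0.44 + 0.22) = 0.78
  (((((((((not Q → P) → P) → P) → Q) → P) → P) → P) → P) → P): min(1, 1 − 0.78 + 0.22) = 0.44
  Łukasiewicz value = 0.44
Difference: 1 − 0.44 = 0.56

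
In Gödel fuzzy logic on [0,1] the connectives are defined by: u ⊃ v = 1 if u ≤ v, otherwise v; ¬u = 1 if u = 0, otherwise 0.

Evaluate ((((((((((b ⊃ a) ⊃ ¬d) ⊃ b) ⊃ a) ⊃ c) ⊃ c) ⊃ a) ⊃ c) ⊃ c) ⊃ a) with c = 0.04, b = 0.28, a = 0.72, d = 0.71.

0.72

(b ⊃ a): 0.28 ≤ 0.72, so result = 1
¬d: Gödel ¬ of 0.71 = 0 (operand ≠ 0)
((b ⊃ a) ⊃ ¬d): 1 > 0, so result = 0
(((b ⊃ a) ⊃ ¬d) ⊃ b): 0 ≤ 0.28, so result = 1
((((b ⊃ a) ⊃ ¬d) ⊃ b) ⊃ a): 1 > 0.72, so result = 0.72
(((((b ⊃ a) ⊃ ¬d) ⊃ b) ⊃ a) ⊃ c): 0.72 > 0.04, so result = 0.04
((((((b ⊃ a) ⊃ ¬d) ⊃ b) ⊃ a) ⊃ c) ⊃ c): 0.04 ≤ 0.04, so result = 1
(((((((b ⊃ a) ⊃ ¬d) ⊃ b) ⊃ a) ⊃ c) ⊃ c) ⊃ a): 1 > 0.72, so result = 0.72
((((((((b ⊃ a) ⊃ ¬d) ⊃ b) ⊃ a) ⊃ c) ⊃ c) ⊃ a) ⊃ c): 0.72 > 0.04, so result = 0.04
(((((((((b ⊃ a) ⊃ ¬d) ⊃ b) ⊃ a) ⊃ c) ⊃ c) ⊃ a) ⊃ c) ⊃ c): 0.04 ≤ 0.04, so result = 1
((((((((((b ⊃ a) ⊃ ¬d) ⊃ b) ⊃ a) ⊃ c) ⊃ c) ⊃ a) ⊃ c) ⊃ c) ⊃ a): 1 > 0.72, so result = 0.72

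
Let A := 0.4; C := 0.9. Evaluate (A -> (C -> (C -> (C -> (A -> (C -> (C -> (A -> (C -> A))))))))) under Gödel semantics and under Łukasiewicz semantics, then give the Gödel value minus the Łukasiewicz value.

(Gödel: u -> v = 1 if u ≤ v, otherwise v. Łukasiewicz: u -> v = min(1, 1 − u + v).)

Gödel evaluation:
  (C -> A): 0.9 > 0.4, so result = 0.4
  (A -> (C -> A)): 0.4 ≤ 0.4, so result = 1
  (C -> (A -> (C -> A))): 0.9 ≤ 1, so result = 1
  (C -> (C -> (A -> (C -> A)))): 0.9 ≤ 1, so result = 1
  (A -> (C -> (C -> (A -> (C -> A))))): 0.4 ≤ 1, so result = 1
  (C -> (A -> (C -> (C -> (A -> (C -> A)))))): 0.9 ≤ 1, so result = 1
  (C -> (C -> (A -> (C -> (C -> (A -> (C -> A))))))): 0.9 ≤ 1, so result = 1
  (C -> (C -> (C -> (A -> (C -> (C -> (A -> (C -> A)))))))): 0.9 ≤ 1, so result = 1
  (A -> (C -> (C -> (C -> (A -> (C -> (C -> (A -> (C -> A))))))))): 0.4 ≤ 1, so result = 1
  Gödel value = 1
Łukasiewicz evaluation:
  (C -> A): min(1, 1 − 0.9 + 0.4) = 0.5
  (A -> (C -> A)): min(1, 1 − 0.4 + 0.5) = 1
  (C -> (A -> (C -> A))): min(1, 1 − 0.9 + 1) = 1
  (C -> (C -> (A -> (C -> A)))): min(1, 1 − 0.9 + 1) = 1
  (A -> (C -> (C -> (A -> (C -> A))))): min(1, 1 − 0.4 + 1) = 1
  (C -> (A -> (C -> (C -> (A -> (C -> A)))))): min(1, 1 − 0.9 + 1) = 1
  (C -> (C -> (A -> (C -> (C -> (A -> (C -> A))))))): min(1, 1 − 0.9 + 1) = 1
  (C -> (C -> (C -> (A -> (C -> (C -> (A -> (C -> A)))))))): min(1, 1 − 0.9 + 1) = 1
  (A -> (C -> (C -> (C -> (A -> (C -> (C -> (A -> (C -> A))))))))): min(1, 1 − 0.4 + 1) = 1
  Łukasiewicz value = 1
Difference: 1 − 1 = 0.00

0.00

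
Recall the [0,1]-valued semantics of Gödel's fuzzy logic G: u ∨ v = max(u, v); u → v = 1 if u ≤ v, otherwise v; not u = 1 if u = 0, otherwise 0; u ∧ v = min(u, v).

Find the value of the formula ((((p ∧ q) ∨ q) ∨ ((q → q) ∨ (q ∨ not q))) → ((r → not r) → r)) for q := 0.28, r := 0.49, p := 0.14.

(p ∧ q) = min(0.14, 0.28) = 0.14
((p ∧ q) ∨ q) = max(0.14, 0.28) = 0.28
(q → q): 0.28 ≤ 0.28, so result = 1
not q: Gödel ¬ of 0.28 = 0 (operand ≠ 0)
(q ∨ not q) = max(0.28, 0) = 0.28
((q → q) ∨ (q ∨ not q)) = max(1, 0.28) = 1
(((p ∧ q) ∨ q) ∨ ((q → q) ∨ (q ∨ not q))) = max(0.28, 1) = 1
not r: Gödel ¬ of 0.49 = 0 (operand ≠ 0)
(r → not r): 0.49 > 0, so result = 0
((r → not r) → r): 0 ≤ 0.49, so result = 1
((((p ∧ q) ∨ q) ∨ ((q → q) ∨ (q ∨ not q))) → ((r → not r) → r)): 1 ≤ 1, so result = 1

1.00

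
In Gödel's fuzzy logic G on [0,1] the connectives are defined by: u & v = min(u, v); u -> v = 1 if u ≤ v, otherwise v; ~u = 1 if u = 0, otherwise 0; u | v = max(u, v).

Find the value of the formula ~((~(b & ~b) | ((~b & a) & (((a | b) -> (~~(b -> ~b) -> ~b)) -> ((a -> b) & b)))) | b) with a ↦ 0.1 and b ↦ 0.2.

~b: Gödel ¬ of 0.2 = 0 (operand ≠ 0)
(b & ~b) = min(0.2, 0) = 0
~(b & ~b): Gödel ¬ of 0 = 1 (operand is 0)
~b: Gödel ¬ of 0.2 = 0 (operand ≠ 0)
(~b & a) = min(0, 0.1) = 0
(a | b) = max(0.1, 0.2) = 0.2
~b: Gödel ¬ of 0.2 = 0 (operand ≠ 0)
(b -> ~b): 0.2 > 0, so result = 0
~(b -> ~b): Gödel ¬ of 0 = 1 (operand is 0)
~~(b -> ~b): Gödel ¬ of 1 = 0 (operand ≠ 0)
~b: Gödel ¬ of 0.2 = 0 (operand ≠ 0)
(~~(b -> ~b) -> ~b): 0 ≤ 0, so result = 1
((a | b) -> (~~(b -> ~b) -> ~b)): 0.2 ≤ 1, so result = 1
(a -> b): 0.1 ≤ 0.2, so result = 1
((a -> b) & b) = min(1, 0.2) = 0.2
(((a | b) -> (~~(b -> ~b) -> ~b)) -> ((a -> b) & b)): 1 > 0.2, so result = 0.2
((~b & a) & (((a | b) -> (~~(b -> ~b) -> ~b)) -> ((a -> b) & b))) = min(0, 0.2) = 0
(~(b & ~b) | ((~b & a) & (((a | b) -> (~~(b -> ~b) -> ~b)) -> ((a -> b) & b)))) = max(1, 0) = 1
((~(b & ~b) | ((~b & a) & (((a | b) -> (~~(b -> ~b) -> ~b)) -> ((a -> b) & b)))) | b) = max(1, 0.2) = 1
~((~(b & ~b) | ((~b & a) & (((a | b) -> (~~(b -> ~b) -> ~b)) -> ((a -> b) & b)))) | b): Gödel ¬ of 1 = 0 (operand ≠ 0)

0.00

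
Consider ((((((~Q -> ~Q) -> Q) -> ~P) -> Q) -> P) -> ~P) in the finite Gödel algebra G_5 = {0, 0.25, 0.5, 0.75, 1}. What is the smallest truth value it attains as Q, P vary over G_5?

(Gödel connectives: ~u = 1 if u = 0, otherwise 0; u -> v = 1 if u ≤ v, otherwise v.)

0.00

The minimum is attained at Q = 0, P = 0.25:
  ~Q: Gödel ¬ of 0 = 1 (operand is 0)
  ~Q: Gödel ¬ of 0 = 1 (operand is 0)
  (~Q -> ~Q): 1 ≤ 1, so result = 1
  ((~Q -> ~Q) -> Q): 1 > 0, so result = 0
  ~P: Gödel ¬ of 0.25 = 0 (operand ≠ 0)
  (((~Q -> ~Q) -> Q) -> ~P): 0 ≤ 0, so result = 1
  ((((~Q -> ~Q) -> Q) -> ~P) -> Q): 1 > 0, so result = 0
  (((((~Q -> ~Q) -> Q) -> ~P) -> Q) -> P): 0 ≤ 0.25, so result = 1
  ~P: Gödel ¬ of 0.25 = 0 (operand ≠ 0)
  ((((((~Q -> ~Q) -> Q) -> ~P) -> Q) -> P) -> ~P): 1 > 0, so result = 0
Checking all 25 assignments confirms none give a value below 0.00.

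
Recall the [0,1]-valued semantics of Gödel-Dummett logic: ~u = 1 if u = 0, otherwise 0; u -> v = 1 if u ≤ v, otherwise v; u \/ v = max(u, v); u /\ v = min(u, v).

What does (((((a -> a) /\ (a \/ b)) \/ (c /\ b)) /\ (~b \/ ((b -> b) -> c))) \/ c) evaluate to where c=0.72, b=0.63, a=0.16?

0.72

(a -> a): 0.16 ≤ 0.16, so result = 1
(a \/ b) = max(0.16, 0.63) = 0.63
((a -> a) /\ (a \/ b)) = min(1, 0.63) = 0.63
(c /\ b) = min(0.72, 0.63) = 0.63
(((a -> a) /\ (a \/ b)) \/ (c /\ b)) = max(0.63, 0.63) = 0.63
~b: Gödel ¬ of 0.63 = 0 (operand ≠ 0)
(b -> b): 0.63 ≤ 0.63, so result = 1
((b -> b) -> c): 1 > 0.72, so result = 0.72
(~b \/ ((b -> b) -> c)) = max(0, 0.72) = 0.72
((((a -> a) /\ (a \/ b)) \/ (c /\ b)) /\ (~b \/ ((b -> b) -> c))) = min(0.63, 0.72) = 0.63
(((((a -> a) /\ (a \/ b)) \/ (c /\ b)) /\ (~b \/ ((b -> b) -> c))) \/ c) = max(0.63, 0.72) = 0.72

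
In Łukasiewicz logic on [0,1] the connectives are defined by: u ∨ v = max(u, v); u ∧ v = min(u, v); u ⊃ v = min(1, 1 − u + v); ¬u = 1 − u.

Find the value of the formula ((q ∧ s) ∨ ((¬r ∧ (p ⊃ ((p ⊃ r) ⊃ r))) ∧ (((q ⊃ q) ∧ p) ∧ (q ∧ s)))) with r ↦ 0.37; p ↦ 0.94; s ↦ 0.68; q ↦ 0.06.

0.06

(q ∧ s) = min(0.06, 0.68) = 0.06
¬r: Łukasiewicz ¬ gives 1 − 0.37 = 0.63
(p ⊃ r): min(1, 1 − 0.94 + 0.37) = 0.43
((p ⊃ r) ⊃ r): min(1, 1 − 0.43 + 0.37) = 0.94
(p ⊃ ((p ⊃ r) ⊃ r)): min(1, 1 − 0.94 + 0.94) = 1
(¬r ∧ (p ⊃ ((p ⊃ r) ⊃ r))) = min(0.63, 1) = 0.63
(q ⊃ q): min(1, 1 − 0.06 + 0.06) = 1
((q ⊃ q) ∧ p) = min(1, 0.94) = 0.94
(q ∧ s) = min(0.06, 0.68) = 0.06
(((q ⊃ q) ∧ p) ∧ (q ∧ s)) = min(0.94, 0.06) = 0.06
((¬r ∧ (p ⊃ ((p ⊃ r) ⊃ r))) ∧ (((q ⊃ q) ∧ p) ∧ (q ∧ s))) = min(0.63, 0.06) = 0.06
((q ∧ s) ∨ ((¬r ∧ (p ⊃ ((p ⊃ r) ⊃ r))) ∧ (((q ⊃ q) ∧ p) ∧ (q ∧ s)))) = max(0.06, 0.06) = 0.06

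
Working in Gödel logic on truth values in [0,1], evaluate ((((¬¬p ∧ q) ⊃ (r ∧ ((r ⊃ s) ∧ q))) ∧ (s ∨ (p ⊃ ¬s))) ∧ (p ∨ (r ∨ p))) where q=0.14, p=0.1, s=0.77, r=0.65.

0.65

¬p: Gödel ¬ of 0.1 = 0 (operand ≠ 0)
¬¬p: Gödel ¬ of 0 = 1 (operand is 0)
(¬¬p ∧ q) = min(1, 0.14) = 0.14
(r ⊃ s): 0.65 ≤ 0.77, so result = 1
((r ⊃ s) ∧ q) = min(1, 0.14) = 0.14
(r ∧ ((r ⊃ s) ∧ q)) = min(0.65, 0.14) = 0.14
((¬¬p ∧ q) ⊃ (r ∧ ((r ⊃ s) ∧ q))): 0.14 ≤ 0.14, so result = 1
¬s: Gödel ¬ of 0.77 = 0 (operand ≠ 0)
(p ⊃ ¬s): 0.1 > 0, so result = 0
(s ∨ (p ⊃ ¬s)) = max(0.77, 0) = 0.77
(((¬¬p ∧ q) ⊃ (r ∧ ((r ⊃ s) ∧ q))) ∧ (s ∨ (p ⊃ ¬s))) = min(1, 0.77) = 0.77
(r ∨ p) = max(0.65, 0.1) = 0.65
(p ∨ (r ∨ p)) = max(0.1, 0.65) = 0.65
((((¬¬p ∧ q) ⊃ (r ∧ ((r ⊃ s) ∧ q))) ∧ (s ∨ (p ⊃ ¬s))) ∧ (p ∨ (r ∨ p))) = min(0.77, 0.65) = 0.65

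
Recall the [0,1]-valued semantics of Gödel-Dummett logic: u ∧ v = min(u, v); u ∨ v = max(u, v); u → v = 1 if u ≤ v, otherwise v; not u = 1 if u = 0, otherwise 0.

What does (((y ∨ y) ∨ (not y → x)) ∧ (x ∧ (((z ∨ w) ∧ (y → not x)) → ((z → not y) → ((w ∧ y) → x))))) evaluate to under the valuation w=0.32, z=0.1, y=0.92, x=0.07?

(y ∨ y) = max(0.92, 0.92) = 0.92
not y: Gödel ¬ of 0.92 = 0 (operand ≠ 0)
(not y → x): 0 ≤ 0.07, so result = 1
((y ∨ y) ∨ (not y → x)) = max(0.92, 1) = 1
(z ∨ w) = max(0.1, 0.32) = 0.32
not x: Gödel ¬ of 0.07 = 0 (operand ≠ 0)
(y → not x): 0.92 > 0, so result = 0
((z ∨ w) ∧ (y → not x)) = min(0.32, 0) = 0
not y: Gödel ¬ of 0.92 = 0 (operand ≠ 0)
(z → not y): 0.1 > 0, so result = 0
(w ∧ y) = min(0.32, 0.92) = 0.32
((w ∧ y) → x): 0.32 > 0.07, so result = 0.07
((z → not y) → ((w ∧ y) → x)): 0 ≤ 0.07, so result = 1
(((z ∨ w) ∧ (y → not x)) → ((z → not y) → ((w ∧ y) → x))): 0 ≤ 1, so result = 1
(x ∧ (((z ∨ w) ∧ (y → not x)) → ((z → not y) → ((w ∧ y) → x)))) = min(0.07, 1) = 0.07
(((y ∨ y) ∨ (not y → x)) ∧ (x ∧ (((z ∨ w) ∧ (y → not x)) → ((z → not y) → ((w ∧ y) → x))))) = min(1, 0.07) = 0.07

0.07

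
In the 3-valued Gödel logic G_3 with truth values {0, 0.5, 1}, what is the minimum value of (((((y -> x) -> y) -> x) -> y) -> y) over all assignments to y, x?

The minimum is attained at y = 0.5, x = 0:
  (y -> x): 0.5 > 0, so result = 0
  ((y -> x) -> y): 0 ≤ 0.5, so result = 1
  (((y -> x) -> y) -> x): 1 > 0, so result = 0
  ((((y -> x) -> y) -> x) -> y): 0 ≤ 0.5, so result = 1
  (((((y -> x) -> y) -> x) -> y) -> y): 1 > 0.5, so result = 0.5
Checking all 9 assignments confirms none give a value below 0.50.

0.50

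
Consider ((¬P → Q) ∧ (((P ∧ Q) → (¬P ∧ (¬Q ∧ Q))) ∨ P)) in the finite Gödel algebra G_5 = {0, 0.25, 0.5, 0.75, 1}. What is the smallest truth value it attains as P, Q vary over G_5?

0.00

The minimum is attained at P = 0, Q = 0:
  ¬P: Gödel ¬ of 0 = 1 (operand is 0)
  (¬P → Q): 1 > 0, so result = 0
  (P ∧ Q) = min(0, 0) = 0
  ¬P: Gödel ¬ of 0 = 1 (operand is 0)
  ¬Q: Gödel ¬ of 0 = 1 (operand is 0)
  (¬Q ∧ Q) = min(1, 0) = 0
  (¬P ∧ (¬Q ∧ Q)) = min(1, 0) = 0
  ((P ∧ Q) → (¬P ∧ (¬Q ∧ Q))): 0 ≤ 0, so result = 1
  (((P ∧ Q) → (¬P ∧ (¬Q ∧ Q))) ∨ P) = max(1, 0) = 1
  ((¬P → Q) ∧ (((P ∧ Q) → (¬P ∧ (¬Q ∧ Q))) ∨ P)) = min(0, 1) = 0
Checking all 25 assignments confirms none give a value below 0.00.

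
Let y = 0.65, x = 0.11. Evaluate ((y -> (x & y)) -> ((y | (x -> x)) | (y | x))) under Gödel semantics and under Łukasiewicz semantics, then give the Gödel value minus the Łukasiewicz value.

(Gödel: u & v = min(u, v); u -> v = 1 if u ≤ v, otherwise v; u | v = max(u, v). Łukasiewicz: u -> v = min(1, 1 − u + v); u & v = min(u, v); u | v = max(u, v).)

0.00

Gödel evaluation:
  (x & y) = min(0.11, 0.65) = 0.11
  (y -> (x & y)): 0.65 > 0.11, so result = 0.11
  (x -> x): 0.11 ≤ 0.11, so result = 1
  (y | (x -> x)) = max(0.65, 1) = 1
  (y | x) = max(0.65, 0.11) = 0.65
  ((y | (x -> x)) | (y | x)) = max(1, 0.65) = 1
  ((y -> (x & y)) -> ((y | (x -> x)) | (y | x))): 0.11 ≤ 1, so result = 1
  Gödel value = 1
Łukasiewicz evaluation:
  (x & y) = min(0.11, 0.65) = 0.11
  (y -> (x & y)): min(1, 1 − 0.65 + 0.11) = 0.46
  (x -> x): min(1, 1 − 0.11 + 0.11) = 1
  (y | (x -> x)) = max(0.65, 1) = 1
  (y | x) = max(0.65, 0.11) = 0.65
  ((y | (x -> x)) | (y | x)) = max(1, 0.65) = 1
  ((y -> (x & y)) -> ((y | (x -> x)) | (y | x))): min(1, 1 − 0.46 + 1) = 1
  Łukasiewicz value = 1
Difference: 1 − 1 = 0.00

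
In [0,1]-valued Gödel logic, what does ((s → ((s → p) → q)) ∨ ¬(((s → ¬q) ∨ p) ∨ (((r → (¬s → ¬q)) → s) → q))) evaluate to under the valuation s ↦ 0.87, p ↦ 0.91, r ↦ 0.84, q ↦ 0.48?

0.48

(s → p): 0.87 ≤ 0.91, so result = 1
((s → p) → q): 1 > 0.48, so result = 0.48
(s → ((s → p) → q)): 0.87 > 0.48, so result = 0.48
¬q: Gödel ¬ of 0.48 = 0 (operand ≠ 0)
(s → ¬q): 0.87 > 0, so result = 0
((s → ¬q) ∨ p) = max(0, 0.91) = 0.91
¬s: Gödel ¬ of 0.87 = 0 (operand ≠ 0)
¬q: Gödel ¬ of 0.48 = 0 (operand ≠ 0)
(¬s → ¬q): 0 ≤ 0, so result = 1
(r → (¬s → ¬q)): 0.84 ≤ 1, so result = 1
((r → (¬s → ¬q)) → s): 1 > 0.87, so result = 0.87
(((r → (¬s → ¬q)) → s) → q): 0.87 > 0.48, so result = 0.48
(((s → ¬q) ∨ p) ∨ (((r → (¬s → ¬q)) → s) → q)) = max(0.91, 0.48) = 0.91
¬(((s → ¬q) ∨ p) ∨ (((r → (¬s → ¬q)) → s) → q)): Gödel ¬ of 0.91 = 0 (operand ≠ 0)
((s → ((s → p) → q)) ∨ ¬(((s → ¬q) ∨ p) ∨ (((r → (¬s → ¬q)) → s) → q))) = max(0.48, 0) = 0.48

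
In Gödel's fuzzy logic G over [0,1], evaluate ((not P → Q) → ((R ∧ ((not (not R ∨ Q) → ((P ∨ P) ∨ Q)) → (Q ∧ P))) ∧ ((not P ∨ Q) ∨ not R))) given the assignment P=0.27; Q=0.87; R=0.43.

0.27

not P: Gödel ¬ of 0.27 = 0 (operand ≠ 0)
(not P → Q): 0 ≤ 0.87, so result = 1
not R: Gödel ¬ of 0.43 = 0 (operand ≠ 0)
(not R ∨ Q) = max(0, 0.87) = 0.87
not (not R ∨ Q): Gödel ¬ of 0.87 = 0 (operand ≠ 0)
(P ∨ P) = max(0.27, 0.27) = 0.27
((P ∨ P) ∨ Q) = max(0.27, 0.87) = 0.87
(not (not R ∨ Q) → ((P ∨ P) ∨ Q)): 0 ≤ 0.87, so result = 1
(Q ∧ P) = min(0.87, 0.27) = 0.27
((not (not R ∨ Q) → ((P ∨ P) ∨ Q)) → (Q ∧ P)): 1 > 0.27, so result = 0.27
(R ∧ ((not (not R ∨ Q) → ((P ∨ P) ∨ Q)) → (Q ∧ P))) = min(0.43, 0.27) = 0.27
not P: Gödel ¬ of 0.27 = 0 (operand ≠ 0)
(not P ∨ Q) = max(0, 0.87) = 0.87
not R: Gödel ¬ of 0.43 = 0 (operand ≠ 0)
((not P ∨ Q) ∨ not R) = max(0.87, 0) = 0.87
((R ∧ ((not (not R ∨ Q) → ((P ∨ P) ∨ Q)) → (Q ∧ P))) ∧ ((not P ∨ Q) ∨ not R)) = min(0.27, 0.87) = 0.27
((not P → Q) → ((R ∧ ((not (not R ∨ Q) → ((P ∨ P) ∨ Q)) → (Q ∧ P))) ∧ ((not P ∨ Q) ∨ not R))): 1 > 0.27, so result = 0.27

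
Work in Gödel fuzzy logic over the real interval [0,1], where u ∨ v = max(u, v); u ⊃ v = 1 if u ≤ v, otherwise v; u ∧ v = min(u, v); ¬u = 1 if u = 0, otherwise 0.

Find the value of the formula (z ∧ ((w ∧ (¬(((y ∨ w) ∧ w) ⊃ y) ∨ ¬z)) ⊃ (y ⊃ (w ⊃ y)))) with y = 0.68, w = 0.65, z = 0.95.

0.95

(y ∨ w) = max(0.68, 0.65) = 0.68
((y ∨ w) ∧ w) = min(0.68, 0.65) = 0.65
(((y ∨ w) ∧ w) ⊃ y): 0.65 ≤ 0.68, so result = 1
¬(((y ∨ w) ∧ w) ⊃ y): Gödel ¬ of 1 = 0 (operand ≠ 0)
¬z: Gödel ¬ of 0.95 = 0 (operand ≠ 0)
(¬(((y ∨ w) ∧ w) ⊃ y) ∨ ¬z) = max(0, 0) = 0
(w ∧ (¬(((y ∨ w) ∧ w) ⊃ y) ∨ ¬z)) = min(0.65, 0) = 0
(w ⊃ y): 0.65 ≤ 0.68, so result = 1
(y ⊃ (w ⊃ y)): 0.68 ≤ 1, so result = 1
((w ∧ (¬(((y ∨ w) ∧ w) ⊃ y) ∨ ¬z)) ⊃ (y ⊃ (w ⊃ y))): 0 ≤ 1, so result = 1
(z ∧ ((w ∧ (¬(((y ∨ w) ∧ w) ⊃ y) ∨ ¬z)) ⊃ (y ⊃ (w ⊃ y)))) = min(0.95, 1) = 0.95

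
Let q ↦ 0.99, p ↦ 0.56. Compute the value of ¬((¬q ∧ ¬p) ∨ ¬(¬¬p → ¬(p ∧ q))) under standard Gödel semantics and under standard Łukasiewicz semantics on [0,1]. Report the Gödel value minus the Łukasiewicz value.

-0.88

Gödel evaluation:
  ¬q: Gödel ¬ of 0.99 = 0 (operand ≠ 0)
  ¬p: Gödel ¬ of 0.56 = 0 (operand ≠ 0)
  (¬q ∧ ¬p) = min(0, 0) = 0
  ¬p: Gödel ¬ of 0.56 = 0 (operand ≠ 0)
  ¬¬p: Gödel ¬ of 0 = 1 (operand is 0)
  (p ∧ q) = min(0.56, 0.99) = 0.56
  ¬(p ∧ q): Gödel ¬ of 0.56 = 0 (operand ≠ 0)
  (¬¬p → ¬(p ∧ q)): 1 > 0, so result = 0
  ¬(¬¬p → ¬(p ∧ q)): Gödel ¬ of 0 = 1 (operand is 0)
  ((¬q ∧ ¬p) ∨ ¬(¬¬p → ¬(p ∧ q))) = max(0, 1) = 1
  ¬((¬q ∧ ¬p) ∨ ¬(¬¬p → ¬(p ∧ q))): Gödel ¬ of 1 = 0 (operand ≠ 0)
  Gödel value = 0
Łukasiewicz evaluation:
  ¬q: Łukasiewicz ¬ gives 1 − 0.99 = 0.01
  ¬p: Łukasiewicz ¬ gives 1 − 0.56 = 0.44
  (¬q ∧ ¬p) = min(0.01, 0.44) = 0.01
  ¬p: Łukasiewicz ¬ gives 1 − 0.56 = 0.44
  ¬¬p: Łukasiewicz ¬ gives 1 − 0.44 = 0.56
  (p ∧ q) = min(0.56, 0.99) = 0.56
  ¬(p ∧ q): Łukasiewicz ¬ gives 1 − 0.56 = 0.44
  (¬¬p → ¬(p ∧ q)): min(1, 1 − 0.56 + 0.44) = 0.88
  ¬(¬¬p → ¬(p ∧ q)): Łukasiewicz ¬ gives 1 − 0.88 = 0.12
  ((¬q ∧ ¬p) ∨ ¬(¬¬p → ¬(p ∧ q))) = max(0.01, 0.12) = 0.12
  ¬((¬q ∧ ¬p) ∨ ¬(¬¬p → ¬(p ∧ q))): Łukasiewicz ¬ gives 1 − 0.12 = 0.88
  Łukasiewicz value = 0.88
Difference: 0 − 0.88 = -0.88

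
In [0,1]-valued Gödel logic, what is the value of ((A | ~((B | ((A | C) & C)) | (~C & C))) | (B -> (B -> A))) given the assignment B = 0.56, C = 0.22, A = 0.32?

(A | C) = max(0.32, 0.22) = 0.32
((A | C) & C) = min(0.32, 0.22) = 0.22
(B | ((A | C) & C)) = max(0.56, 0.22) = 0.56
~C: Gödel ¬ of 0.22 = 0 (operand ≠ 0)
(~C & C) = min(0, 0.22) = 0
((B | ((A | C) & C)) | (~C & C)) = max(0.56, 0) = 0.56
~((B | ((A | C) & C)) | (~C & C)): Gödel ¬ of 0.56 = 0 (operand ≠ 0)
(A | ~((B | ((A | C) & C)) | (~C & C))) = max(0.32, 0) = 0.32
(B -> A): 0.56 > 0.32, so result = 0.32
(B -> (B -> A)): 0.56 > 0.32, so result = 0.32
((A | ~((B | ((A | C) & C)) | (~C & C))) | (B -> (B -> A))) = max(0.32, 0.32) = 0.32

0.32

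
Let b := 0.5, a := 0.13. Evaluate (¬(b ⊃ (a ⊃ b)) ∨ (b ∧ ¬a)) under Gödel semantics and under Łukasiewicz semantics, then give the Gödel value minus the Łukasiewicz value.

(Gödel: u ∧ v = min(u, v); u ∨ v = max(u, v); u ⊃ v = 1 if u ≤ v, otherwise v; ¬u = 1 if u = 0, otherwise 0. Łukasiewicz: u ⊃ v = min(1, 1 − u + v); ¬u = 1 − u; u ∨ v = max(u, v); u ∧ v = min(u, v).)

-0.50

Gödel evaluation:
  (a ⊃ b): 0.13 ≤ 0.5, so result = 1
  (b ⊃ (a ⊃ b)): 0.5 ≤ 1, so result = 1
  ¬(b ⊃ (a ⊃ b)): Gödel ¬ of 1 = 0 (operand ≠ 0)
  ¬a: Gödel ¬ of 0.13 = 0 (operand ≠ 0)
  (b ∧ ¬a) = min(0.5, 0) = 0
  (¬(b ⊃ (a ⊃ b)) ∨ (b ∧ ¬a)) = max(0, 0) = 0
  Gödel value = 0
Łukasiewicz evaluation:
  (a ⊃ b): min(1, 1 − 0.13 + 0.5) = 1
  (b ⊃ (a ⊃ b)): min(1, 1 − 0.5 + 1) = 1
  ¬(b ⊃ (a ⊃ b)): Łukasiewicz ¬ gives 1 − 1 = 0
  ¬a: Łukasiewicz ¬ gives 1 − 0.13 = 0.87
  (b ∧ ¬a) = min(0.5, 0.87) = 0.5
  (¬(b ⊃ (a ⊃ b)) ∨ (b ∧ ¬a)) = max(0, 0.5) = 0.5
  Łukasiewicz value = 0.5
Difference: 0 − 0.5 = -0.50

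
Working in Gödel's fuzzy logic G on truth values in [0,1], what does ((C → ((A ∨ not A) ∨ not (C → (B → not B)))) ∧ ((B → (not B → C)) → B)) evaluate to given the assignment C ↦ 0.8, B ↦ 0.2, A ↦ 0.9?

0.20

not A: Gödel ¬ of 0.9 = 0 (operand ≠ 0)
(A ∨ not A) = max(0.9, 0) = 0.9
not B: Gödel ¬ of 0.2 = 0 (operand ≠ 0)
(B → not B): 0.2 > 0, so result = 0
(C → (B → not B)): 0.8 > 0, so result = 0
not (C → (B → not B)): Gödel ¬ of 0 = 1 (operand is 0)
((A ∨ not A) ∨ not (C → (B → not B))) = max(0.9, 1) = 1
(C → ((A ∨ not A) ∨ not (C → (B → not B)))): 0.8 ≤ 1, so result = 1
not B: Gödel ¬ of 0.2 = 0 (operand ≠ 0)
(not B → C): 0 ≤ 0.8, so result = 1
(B → (not B → C)): 0.2 ≤ 1, so result = 1
((B → (not B → C)) → B): 1 > 0.2, so result = 0.2
((C → ((A ∨ not A) ∨ not (C → (B → not B)))) ∧ ((B → (not B → C)) → B)) = min(1, 0.2) = 0.2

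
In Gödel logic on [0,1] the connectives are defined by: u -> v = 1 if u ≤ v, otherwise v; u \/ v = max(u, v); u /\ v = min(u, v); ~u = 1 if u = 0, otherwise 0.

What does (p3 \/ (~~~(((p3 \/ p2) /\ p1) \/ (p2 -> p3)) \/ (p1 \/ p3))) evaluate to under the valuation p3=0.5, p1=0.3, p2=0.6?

0.50

(p3 \/ p2) = max(0.5, 0.6) = 0.6
((p3 \/ p2) /\ p1) = min(0.6, 0.3) = 0.3
(p2 -> p3): 0.6 > 0.5, so result = 0.5
(((p3 \/ p2) /\ p1) \/ (p2 -> p3)) = max(0.3, 0.5) = 0.5
~(((p3 \/ p2) /\ p1) \/ (p2 -> p3)): Gödel ¬ of 0.5 = 0 (operand ≠ 0)
~~(((p3 \/ p2) /\ p1) \/ (p2 -> p3)): Gödel ¬ of 0 = 1 (operand is 0)
~~~(((p3 \/ p2) /\ p1) \/ (p2 -> p3)): Gödel ¬ of 1 = 0 (operand ≠ 0)
(p1 \/ p3) = max(0.3, 0.5) = 0.5
(~~~(((p3 \/ p2) /\ p1) \/ (p2 -> p3)) \/ (p1 \/ p3)) = max(0, 0.5) = 0.5
(p3 \/ (~~~(((p3 \/ p2) /\ p1) \/ (p2 -> p3)) \/ (p1 \/ p3))) = max(0.5, 0.5) = 0.5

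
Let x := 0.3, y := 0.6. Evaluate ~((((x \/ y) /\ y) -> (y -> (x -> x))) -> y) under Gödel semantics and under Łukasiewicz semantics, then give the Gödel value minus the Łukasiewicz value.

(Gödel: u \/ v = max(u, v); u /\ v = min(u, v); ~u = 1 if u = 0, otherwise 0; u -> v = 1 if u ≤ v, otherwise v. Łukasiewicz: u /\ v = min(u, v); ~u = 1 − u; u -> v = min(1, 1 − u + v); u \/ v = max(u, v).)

-0.40

Gödel evaluation:
  (x \/ y) = max(0.3, 0.6) = 0.6
  ((x \/ y) /\ y) = min(0.6, 0.6) = 0.6
  (x -> x): 0.3 ≤ 0.3, so result = 1
  (y -> (x -> x)): 0.6 ≤ 1, so result = 1
  (((x \/ y) /\ y) -> (y -> (x -> x))): 0.6 ≤ 1, so result = 1
  ((((x \/ y) /\ y) -> (y -> (x -> x))) -> y): 1 > 0.6, so result = 0.6
  ~((((x \/ y) /\ y) -> (y -> (x -> x))) -> y): Gödel ¬ of 0.6 = 0 (operand ≠ 0)
  Gödel value = 0
Łukasiewicz evaluation:
  (x \/ y) = max(0.3, 0.6) = 0.6
  ((x \/ y) /\ y) = min(0.6, 0.6) = 0.6
  (x -> x): min(1, 1 − 0.3 + 0.3) = 1
  (y -> (x -> x)): min(1, 1 − 0.6 + 1) = 1
  (((x \/ y) /\ y) -> (y -> (x -> x))): min(1, 1 − 0.6 + 1) = 1
  ((((x \/ y) /\ y) -> (y -> (x -> x))) -> y): min(1, 1 − 1 + 0.6) = 0.6
  ~((((x \/ y) /\ y) -> (y -> (x -> x))) -> y): Łukasiewicz ¬ gives 1 − 0.6 = 0.4
  Łukasiewicz value = 0.4
Difference: 0 − 0.4 = -0.40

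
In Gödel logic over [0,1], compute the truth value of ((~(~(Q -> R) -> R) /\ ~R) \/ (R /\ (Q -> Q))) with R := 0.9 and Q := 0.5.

0.90

(Q -> R): 0.5 ≤ 0.9, so result = 1
~(Q -> R): Gödel ¬ of 1 = 0 (operand ≠ 0)
(~(Q -> R) -> R): 0 ≤ 0.9, so result = 1
~(~(Q -> R) -> R): Gödel ¬ of 1 = 0 (operand ≠ 0)
~R: Gödel ¬ of 0.9 = 0 (operand ≠ 0)
(~(~(Q -> R) -> R) /\ ~R) = min(0, 0) = 0
(Q -> Q): 0.5 ≤ 0.5, so result = 1
(R /\ (Q -> Q)) = min(0.9, 1) = 0.9
((~(~(Q -> R) -> R) /\ ~R) \/ (R /\ (Q -> Q))) = max(0, 0.9) = 0.9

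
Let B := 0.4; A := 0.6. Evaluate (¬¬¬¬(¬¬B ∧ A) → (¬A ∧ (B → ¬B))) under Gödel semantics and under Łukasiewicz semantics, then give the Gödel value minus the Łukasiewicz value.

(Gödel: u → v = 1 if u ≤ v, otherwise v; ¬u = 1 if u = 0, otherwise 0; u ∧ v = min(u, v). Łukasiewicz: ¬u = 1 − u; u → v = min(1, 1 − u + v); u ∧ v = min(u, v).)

Gödel evaluation:
  ¬B: Gödel ¬ of 0.4 = 0 (operand ≠ 0)
  ¬¬B: Gödel ¬ of 0 = 1 (operand is 0)
  (¬¬B ∧ A) = min(1, 0.6) = 0.6
  ¬(¬¬B ∧ A): Gödel ¬ of 0.6 = 0 (operand ≠ 0)
  ¬¬(¬¬B ∧ A): Gödel ¬ of 0 = 1 (operand is 0)
  ¬¬¬(¬¬B ∧ A): Gödel ¬ of 1 = 0 (operand ≠ 0)
  ¬¬¬¬(¬¬B ∧ A): Gödel ¬ of 0 = 1 (operand is 0)
  ¬A: Gödel ¬ of 0.6 = 0 (operand ≠ 0)
  ¬B: Gödel ¬ of 0.4 = 0 (operand ≠ 0)
  (B → ¬B): 0.4 > 0, so result = 0
  (¬A ∧ (B → ¬B)) = min(0, 0) = 0
  (¬¬¬¬(¬¬B ∧ A) → (¬A ∧ (B → ¬B))): 1 > 0, so result = 0
  Gödel value = 0
Łukasiewicz evaluation:
  ¬B: Łukasiewicz ¬ gives 1 − 0.4 = 0.6
  ¬¬B: Łukasiewicz ¬ gives 1 − 0.6 = 0.4
  (¬¬B ∧ A) = min(0.4, 0.6) = 0.4
  ¬(¬¬B ∧ A): Łukasiewicz ¬ gives 1 − 0.4 = 0.6
  ¬¬(¬¬B ∧ A): Łukasiewicz ¬ gives 1 − 0.6 = 0.4
  ¬¬¬(¬¬B ∧ A): Łukasiewicz ¬ gives 1 − 0.4 = 0.6
  ¬¬¬¬(¬¬B ∧ A): Łukasiewicz ¬ gives 1 − 0.6 = 0.4
  ¬A: Łukasiewicz ¬ gives 1 − 0.6 = 0.4
  ¬B: Łukasiewicz ¬ gives 1 − 0.4 = 0.6
  (B → ¬B): min(1, 1 − 0.4 + 0.6) = 1
  (¬A ∧ (B → ¬B)) = min(0.4, 1) = 0.4
  (¬¬¬¬(¬¬B ∧ A) → (¬A ∧ (B → ¬B))): min(1, 1 − 0.4 + 0.4) = 1
  Łukasiewicz value = 1
Difference: 0 − 1 = -1.00

-1.00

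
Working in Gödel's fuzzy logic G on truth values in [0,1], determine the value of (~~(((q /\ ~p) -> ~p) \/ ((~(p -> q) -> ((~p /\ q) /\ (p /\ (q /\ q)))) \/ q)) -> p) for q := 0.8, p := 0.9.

~p: Gödel ¬ of 0.9 = 0 (operand ≠ 0)
(q /\ ~p) = min(0.8, 0) = 0
~p: Gödel ¬ of 0.9 = 0 (operand ≠ 0)
((q /\ ~p) -> ~p): 0 ≤ 0, so result = 1
(p -> q): 0.9 > 0.8, so result = 0.8
~(p -> q): Gödel ¬ of 0.8 = 0 (operand ≠ 0)
~p: Gödel ¬ of 0.9 = 0 (operand ≠ 0)
(~p /\ q) = min(0, 0.8) = 0
(q /\ q) = min(0.8, 0.8) = 0.8
(p /\ (q /\ q)) = min(0.9, 0.8) = 0.8
((~p /\ q) /\ (p /\ (q /\ q))) = min(0, 0.8) = 0
(~(p -> q) -> ((~p /\ q) /\ (p /\ (q /\ q)))): 0 ≤ 0, so result = 1
((~(p -> q) -> ((~p /\ q) /\ (p /\ (q /\ q)))) \/ q) = max(1, 0.8) = 1
(((q /\ ~p) -> ~p) \/ ((~(p -> q) -> ((~p /\ q) /\ (p /\ (q /\ q)))) \/ q)) = max(1, 1) = 1
~(((q /\ ~p) -> ~p) \/ ((~(p -> q) -> ((~p /\ q) /\ (p /\ (q /\ q)))) \/ q)): Gödel ¬ of 1 = 0 (operand ≠ 0)
~~(((q /\ ~p) -> ~p) \/ ((~(p -> q) -> ((~p /\ q) /\ (p /\ (q /\ q)))) \/ q)): Gödel ¬ of 0 = 1 (operand is 0)
(~~(((q /\ ~p) -> ~p) \/ ((~(p -> q) -> ((~p /\ q) /\ (p /\ (q /\ q)))) \/ q)) -> p): 1 > 0.9, so result = 0.9

0.90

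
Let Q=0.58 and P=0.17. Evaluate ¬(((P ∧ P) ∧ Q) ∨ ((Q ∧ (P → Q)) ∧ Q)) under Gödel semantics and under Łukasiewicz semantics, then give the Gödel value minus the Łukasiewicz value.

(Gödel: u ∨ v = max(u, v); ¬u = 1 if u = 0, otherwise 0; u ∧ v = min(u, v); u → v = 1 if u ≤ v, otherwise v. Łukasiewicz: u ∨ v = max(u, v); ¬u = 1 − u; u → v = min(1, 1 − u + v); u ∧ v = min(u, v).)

Gödel evaluation:
  (P ∧ P) = min(0.17, 0.17) = 0.17
  ((P ∧ P) ∧ Q) = min(0.17, 0.58) = 0.17
  (P → Q): 0.17 ≤ 0.58, so result = 1
  (Q ∧ (P → Q)) = min(0.58, 1) = 0.58
  ((Q ∧ (P → Q)) ∧ Q) = min(0.58, 0.58) = 0.58
  (((P ∧ P) ∧ Q) ∨ ((Q ∧ (P → Q)) ∧ Q)) = max(0.17, 0.58) = 0.58
  ¬(((P ∧ P) ∧ Q) ∨ ((Q ∧ (P → Q)) ∧ Q)): Gödel ¬ of 0.58 = 0 (operand ≠ 0)
  Gödel value = 0
Łukasiewicz evaluation:
  (P ∧ P) = min(0.17, 0.17) = 0.17
  ((P ∧ P) ∧ Q) = min(0.17, 0.58) = 0.17
  (P → Q): min(1, 1 − 0.17 + 0.58) = 1
  (Q ∧ (P → Q)) = min(0.58, 1) = 0.58
  ((Q ∧ (P → Q)) ∧ Q) = min(0.58, 0.58) = 0.58
  (((P ∧ P) ∧ Q) ∨ ((Q ∧ (P → Q)) ∧ Q)) = max(0.17, 0.58) = 0.58
  ¬(((P ∧ P) ∧ Q) ∨ ((Q ∧ (P → Q)) ∧ Q)): Łukasiewicz ¬ gives 1 − 0.58 = 0.42
  Łukasiewicz value = 0.42
Difference: 0 − 0.42 = -0.42

-0.42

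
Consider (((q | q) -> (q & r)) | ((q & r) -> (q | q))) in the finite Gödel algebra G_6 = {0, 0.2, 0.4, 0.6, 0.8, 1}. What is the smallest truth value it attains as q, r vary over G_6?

1.00

Every assignment gives 1. For instance at q = 0, r = 0:
  (q | q) = max(0, 0) = 0
  (q & r) = min(0, 0) = 0
  ((q | q) -> (q & r)): 0 ≤ 0, so result = 1
  (q & r) = min(0, 0) = 0
  (q | q) = max(0, 0) = 0
  ((q & r) -> (q | q)): 0 ≤ 0, so result = 1
  (((q | q) -> (q & r)) | ((q & r) -> (q | q))) = max(1, 1) = 1
All 36 assignments give value 1 — the formula is a G_6-tautology.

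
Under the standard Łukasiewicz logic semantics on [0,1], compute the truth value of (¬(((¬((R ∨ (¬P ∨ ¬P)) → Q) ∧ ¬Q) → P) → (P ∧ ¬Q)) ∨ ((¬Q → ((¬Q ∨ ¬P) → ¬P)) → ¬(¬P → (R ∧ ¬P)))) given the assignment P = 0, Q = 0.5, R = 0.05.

¬P: Łukasiewicz ¬ gives 1 − 0 = 1
¬P: Łukasiewicz ¬ gives 1 − 0 = 1
(¬P ∨ ¬P) = max(1, 1) = 1
(R ∨ (¬P ∨ ¬P)) = max(0.05, 1) = 1
((R ∨ (¬P ∨ ¬P)) → Q): min(1, 1 − 1 + 0.5) = 0.5
¬((R ∨ (¬P ∨ ¬P)) → Q): Łukasiewicz ¬ gives 1 − 0.5 = 0.5
¬Q: Łukasiewicz ¬ gives 1 − 0.5 = 0.5
(¬((R ∨ (¬P ∨ ¬P)) → Q) ∧ ¬Q) = min(0.5, 0.5) = 0.5
((¬((R ∨ (¬P ∨ ¬P)) → Q) ∧ ¬Q) → P): min(1, 1 − 0.5 + 0) = 0.5
¬Q: Łukasiewicz ¬ gives 1 − 0.5 = 0.5
(P ∧ ¬Q) = min(0, 0.5) = 0
(((¬((R ∨ (¬P ∨ ¬P)) → Q) ∧ ¬Q) → P) → (P ∧ ¬Q)): min(1, 1 − 0.5 + 0) = 0.5
¬(((¬((R ∨ (¬P ∨ ¬P)) → Q) ∧ ¬Q) → P) → (P ∧ ¬Q)): Łukasiewicz ¬ gives 1 − 0.5 = 0.5
¬Q: Łukasiewicz ¬ gives 1 − 0.5 = 0.5
¬Q: Łukasiewicz ¬ gives 1 − 0.5 = 0.5
¬P: Łukasiewicz ¬ gives 1 − 0 = 1
(¬Q ∨ ¬P) = max(0.5, 1) = 1
¬P: Łukasiewicz ¬ gives 1 − 0 = 1
((¬Q ∨ ¬P) → ¬P): min(1, 1 − 1 + 1) = 1
(¬Q → ((¬Q ∨ ¬P) → ¬P)): min(1, 1 − 0.5 + 1) = 1
¬P: Łukasiewicz ¬ gives 1 − 0 = 1
¬P: Łukasiewicz ¬ gives 1 − 0 = 1
(R ∧ ¬P) = min(0.05, 1) = 0.05
(¬P → (R ∧ ¬P)): min(1, 1 − 1 + 0.05) = 0.05
¬(¬P → (R ∧ ¬P)): Łukasiewicz ¬ gives 1 − 0.05 = 0.95
((¬Q → ((¬Q ∨ ¬P) → ¬P)) → ¬(¬P → (R ∧ ¬P))): min(1, 1 − 1 + 0.95) = 0.95
(¬(((¬((R ∨ (¬P ∨ ¬P)) → Q) ∧ ¬Q) → P) → (P ∧ ¬Q)) ∨ ((¬Q → ((¬Q ∨ ¬P) → ¬P)) → ¬(¬P → (R ∧ ¬P)))) = max(0.5, 0.95) = 0.95

0.95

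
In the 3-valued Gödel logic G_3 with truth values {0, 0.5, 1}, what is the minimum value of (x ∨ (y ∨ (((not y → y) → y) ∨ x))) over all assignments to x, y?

0.50

The minimum is attained at x = 0, y = 0.5:
  not y: Gödel ¬ of 0.5 = 0 (operand ≠ 0)
  (not y → y): 0 ≤ 0.5, so result = 1
  ((not y → y) → y): 1 > 0.5, so result = 0.5
  (((not y → y) → y) ∨ x) = max(0.5, 0) = 0.5
  (y ∨ (((not y → y) → y) ∨ x)) = max(0.5, 0.5) = 0.5
  (x ∨ (y ∨ (((not y → y) → y) ∨ x))) = max(0, 0.5) = 0.5
Checking all 9 assignments confirms none give a value below 0.50.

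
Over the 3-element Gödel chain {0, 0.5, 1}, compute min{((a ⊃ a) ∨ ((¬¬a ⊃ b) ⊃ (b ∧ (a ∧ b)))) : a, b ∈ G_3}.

1.00

Every assignment gives 1. For instance at a = 0, b = 0:
  (a ⊃ a): 0 ≤ 0, so result = 1
  ¬a: Gödel ¬ of 0 = 1 (operand is 0)
  ¬¬a: Gödel ¬ of 1 = 0 (operand ≠ 0)
  (¬¬a ⊃ b): 0 ≤ 0, so result = 1
  (a ∧ b) = min(0, 0) = 0
  (b ∧ (a ∧ b)) = min(0, 0) = 0
  ((¬¬a ⊃ b) ⊃ (b ∧ (a ∧ b))): 1 > 0, so result = 0
  ((a ⊃ a) ∨ ((¬¬a ⊃ b) ⊃ (b ∧ (a ∧ b)))) = max(1, 0) = 1
All 9 assignments give value 1 — the formula is a G_3-tautology.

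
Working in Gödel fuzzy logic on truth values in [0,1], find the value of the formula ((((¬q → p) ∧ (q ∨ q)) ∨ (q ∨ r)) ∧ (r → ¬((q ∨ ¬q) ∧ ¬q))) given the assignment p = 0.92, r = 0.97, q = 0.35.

0.97

¬q: Gödel ¬ of 0.35 = 0 (operand ≠ 0)
(¬q → p): 0 ≤ 0.92, so result = 1
(q ∨ q) = max(0.35, 0.35) = 0.35
((¬q → p) ∧ (q ∨ q)) = min(1, 0.35) = 0.35
(q ∨ r) = max(0.35, 0.97) = 0.97
(((¬q → p) ∧ (q ∨ q)) ∨ (q ∨ r)) = max(0.35, 0.97) = 0.97
¬q: Gödel ¬ of 0.35 = 0 (operand ≠ 0)
(q ∨ ¬q) = max(0.35, 0) = 0.35
¬q: Gödel ¬ of 0.35 = 0 (operand ≠ 0)
((q ∨ ¬q) ∧ ¬q) = min(0.35, 0) = 0
¬((q ∨ ¬q) ∧ ¬q): Gödel ¬ of 0 = 1 (operand is 0)
(r → ¬((q ∨ ¬q) ∧ ¬q)): 0.97 ≤ 1, so result = 1
((((¬q → p) ∧ (q ∨ q)) ∨ (q ∨ r)) ∧ (r → ¬((q ∨ ¬q) ∧ ¬q))) = min(0.97, 1) = 0.97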